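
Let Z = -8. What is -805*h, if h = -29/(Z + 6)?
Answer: -23345/2 ≈ -11673.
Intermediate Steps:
h = 29/2 (h = -29/(-8 + 6) = -29/(-2) = -29*(-½) = 29/2 ≈ 14.500)
-805*h = -805*29/2 = -23345/2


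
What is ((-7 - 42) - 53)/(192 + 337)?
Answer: -102/529 ≈ -0.19282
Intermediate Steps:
((-7 - 42) - 53)/(192 + 337) = (-49 - 53)/529 = -102*1/529 = -102/529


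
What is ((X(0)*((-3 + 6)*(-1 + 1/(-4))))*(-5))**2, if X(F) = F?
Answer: 0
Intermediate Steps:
((X(0)*((-3 + 6)*(-1 + 1/(-4))))*(-5))**2 = ((0*((-3 + 6)*(-1 + 1/(-4))))*(-5))**2 = ((0*(3*(-1 - 1/4)))*(-5))**2 = ((0*(3*(-5/4)))*(-5))**2 = ((0*(-15/4))*(-5))**2 = (0*(-5))**2 = 0**2 = 0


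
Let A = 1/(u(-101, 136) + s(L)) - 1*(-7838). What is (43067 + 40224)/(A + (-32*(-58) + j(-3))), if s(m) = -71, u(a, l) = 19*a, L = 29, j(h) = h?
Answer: 165749090/19285089 ≈ 8.5947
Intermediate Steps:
A = 15597619/1990 (A = 1/(19*(-101) - 71) - 1*(-7838) = 1/(-1919 - 71) + 7838 = 1/(-1990) + 7838 = -1/1990 + 7838 = 15597619/1990 ≈ 7838.0)
(43067 + 40224)/(A + (-32*(-58) + j(-3))) = (43067 + 40224)/(15597619/1990 + (-32*(-58) - 3)) = 83291/(15597619/1990 + (1856 - 3)) = 83291/(15597619/1990 + 1853) = 83291/(19285089/1990) = 83291*(1990/19285089) = 165749090/19285089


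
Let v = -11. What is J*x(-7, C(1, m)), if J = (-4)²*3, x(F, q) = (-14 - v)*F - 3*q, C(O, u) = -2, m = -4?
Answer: 1296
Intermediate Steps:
x(F, q) = -3*F - 3*q (x(F, q) = (-14 - 1*(-11))*F - 3*q = (-14 + 11)*F - 3*q = -3*F - 3*q)
J = 48 (J = 16*3 = 48)
J*x(-7, C(1, m)) = 48*(-3*(-7) - 3*(-2)) = 48*(21 + 6) = 48*27 = 1296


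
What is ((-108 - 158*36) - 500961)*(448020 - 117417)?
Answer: -167535384471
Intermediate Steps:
((-108 - 158*36) - 500961)*(448020 - 117417) = ((-108 - 5688) - 500961)*330603 = (-5796 - 500961)*330603 = -506757*330603 = -167535384471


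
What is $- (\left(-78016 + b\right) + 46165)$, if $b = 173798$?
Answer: $-141947$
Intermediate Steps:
$- (\left(-78016 + b\right) + 46165) = - (\left(-78016 + 173798\right) + 46165) = - (95782 + 46165) = \left(-1\right) 141947 = -141947$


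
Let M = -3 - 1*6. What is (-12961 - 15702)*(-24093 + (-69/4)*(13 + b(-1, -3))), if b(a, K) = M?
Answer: 692555406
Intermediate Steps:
M = -9 (M = -3 - 6 = -9)
b(a, K) = -9
(-12961 - 15702)*(-24093 + (-69/4)*(13 + b(-1, -3))) = (-12961 - 15702)*(-24093 + (-69/4)*(13 - 9)) = -28663*(-24093 - 69*¼*4) = -28663*(-24093 - 69/4*4) = -28663*(-24093 - 69) = -28663*(-24162) = 692555406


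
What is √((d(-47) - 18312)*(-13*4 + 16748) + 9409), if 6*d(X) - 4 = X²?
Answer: I*√2696127315/3 ≈ 17308.0*I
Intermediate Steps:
d(X) = ⅔ + X²/6
√((d(-47) - 18312)*(-13*4 + 16748) + 9409) = √(((⅔ + (⅙)*(-47)²) - 18312)*(-13*4 + 16748) + 9409) = √(((⅔ + (⅙)*2209) - 18312)*(-52 + 16748) + 9409) = √(((⅔ + 2209/6) - 18312)*16696 + 9409) = √((2213/6 - 18312)*16696 + 9409) = √(-107659/6*16696 + 9409) = √(-898737332/3 + 9409) = √(-898709105/3) = I*√2696127315/3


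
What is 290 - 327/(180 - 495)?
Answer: 30559/105 ≈ 291.04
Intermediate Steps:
290 - 327/(180 - 495) = 290 - 327/(-315) = 290 - 1/315*(-327) = 290 + 109/105 = 30559/105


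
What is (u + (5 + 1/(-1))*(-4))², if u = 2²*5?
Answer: 16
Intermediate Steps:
u = 20 (u = 4*5 = 20)
(u + (5 + 1/(-1))*(-4))² = (20 + (5 + 1/(-1))*(-4))² = (20 + (5 - 1)*(-4))² = (20 + 4*(-4))² = (20 - 16)² = 4² = 16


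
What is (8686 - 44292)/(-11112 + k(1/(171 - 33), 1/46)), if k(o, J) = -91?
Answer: 35606/11203 ≈ 3.1783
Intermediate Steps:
(8686 - 44292)/(-11112 + k(1/(171 - 33), 1/46)) = (8686 - 44292)/(-11112 - 91) = -35606/(-11203) = -35606*(-1/11203) = 35606/11203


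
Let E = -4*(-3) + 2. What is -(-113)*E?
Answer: 1582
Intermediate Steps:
E = 14 (E = 12 + 2 = 14)
-(-113)*E = -(-113)*14 = -1*(-1582) = 1582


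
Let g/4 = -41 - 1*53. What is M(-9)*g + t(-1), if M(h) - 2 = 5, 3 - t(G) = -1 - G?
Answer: -2629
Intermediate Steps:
t(G) = 4 + G (t(G) = 3 - (-1 - G) = 3 + (1 + G) = 4 + G)
g = -376 (g = 4*(-41 - 1*53) = 4*(-41 - 53) = 4*(-94) = -376)
M(h) = 7 (M(h) = 2 + 5 = 7)
M(-9)*g + t(-1) = 7*(-376) + (4 - 1) = -2632 + 3 = -2629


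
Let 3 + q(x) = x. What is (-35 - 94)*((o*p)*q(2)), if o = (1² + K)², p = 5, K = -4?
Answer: 5805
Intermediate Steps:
q(x) = -3 + x
o = 9 (o = (1² - 4)² = (1 - 4)² = (-3)² = 9)
(-35 - 94)*((o*p)*q(2)) = (-35 - 94)*((9*5)*(-3 + 2)) = -5805*(-1) = -129*(-45) = 5805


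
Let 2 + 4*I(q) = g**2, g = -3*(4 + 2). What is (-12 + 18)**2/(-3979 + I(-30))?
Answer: -24/2599 ≈ -0.0092343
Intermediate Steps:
g = -18 (g = -3*6 = -18)
I(q) = 161/2 (I(q) = -1/2 + (1/4)*(-18)**2 = -1/2 + (1/4)*324 = -1/2 + 81 = 161/2)
(-12 + 18)**2/(-3979 + I(-30)) = (-12 + 18)**2/(-3979 + 161/2) = 6**2/(-7797/2) = -2/7797*36 = -24/2599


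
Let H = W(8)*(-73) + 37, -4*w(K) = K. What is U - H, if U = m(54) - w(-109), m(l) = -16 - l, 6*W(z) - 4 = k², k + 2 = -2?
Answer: 1309/12 ≈ 109.08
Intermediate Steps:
w(K) = -K/4
k = -4 (k = -2 - 2 = -4)
W(z) = 10/3 (W(z) = ⅔ + (⅙)*(-4)² = ⅔ + (⅙)*16 = ⅔ + 8/3 = 10/3)
H = -619/3 (H = (10/3)*(-73) + 37 = -730/3 + 37 = -619/3 ≈ -206.33)
U = -389/4 (U = (-16 - 1*54) - (-1)*(-109)/4 = (-16 - 54) - 1*109/4 = -70 - 109/4 = -389/4 ≈ -97.250)
U - H = -389/4 - 1*(-619/3) = -389/4 + 619/3 = 1309/12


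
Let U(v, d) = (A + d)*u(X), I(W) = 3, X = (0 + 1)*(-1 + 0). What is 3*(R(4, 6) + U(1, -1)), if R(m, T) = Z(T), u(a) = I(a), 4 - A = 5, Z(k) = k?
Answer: 0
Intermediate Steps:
A = -1 (A = 4 - 1*5 = 4 - 5 = -1)
X = -1 (X = 1*(-1) = -1)
u(a) = 3
U(v, d) = -3 + 3*d (U(v, d) = (-1 + d)*3 = -3 + 3*d)
R(m, T) = T
3*(R(4, 6) + U(1, -1)) = 3*(6 + (-3 + 3*(-1))) = 3*(6 + (-3 - 3)) = 3*(6 - 6) = 3*0 = 0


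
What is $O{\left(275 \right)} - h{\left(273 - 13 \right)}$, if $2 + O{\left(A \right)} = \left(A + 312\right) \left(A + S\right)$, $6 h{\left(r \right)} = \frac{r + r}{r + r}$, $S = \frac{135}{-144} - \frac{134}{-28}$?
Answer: $\frac{54997063}{336} \approx 1.6368 \cdot 10^{5}$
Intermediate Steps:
$S = \frac{431}{112}$ ($S = 135 \left(- \frac{1}{144}\right) - - \frac{67}{14} = - \frac{15}{16} + \frac{67}{14} = \frac{431}{112} \approx 3.8482$)
$h{\left(r \right)} = \frac{1}{6}$ ($h{\left(r \right)} = \frac{\left(r + r\right) \frac{1}{r + r}}{6} = \frac{2 r \frac{1}{2 r}}{6} = \frac{1}{6} \cdot 1 = \frac{1}{6}$)
$O{\left(A \right)} = -2 + \left(312 + A\right) \left(\frac{431}{112} + A\right)$ ($O{\left(A \right)} = -2 + \left(A + 312\right) \left(A + \frac{431}{112}\right) = -2 + \left(312 + A\right) \left(\frac{431}{112} + A\right)$)
$O{\left(275 \right)} - h{\left(273 - 13 \right)} = \left(\frac{16781}{14} + 275^{2} + \frac{35375}{112} \cdot 275\right) - \frac{1}{6} = \left(\frac{16781}{14} + 75625 + \frac{9728125}{112}\right) - \frac{1}{6} = \frac{18332373}{112} - \frac{1}{6} = \frac{54997063}{336}$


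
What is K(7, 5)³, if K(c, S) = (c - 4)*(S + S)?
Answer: 27000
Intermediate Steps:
K(c, S) = 2*S*(-4 + c) (K(c, S) = (-4 + c)*(2*S) = 2*S*(-4 + c))
K(7, 5)³ = (2*5*(-4 + 7))³ = (2*5*3)³ = 30³ = 27000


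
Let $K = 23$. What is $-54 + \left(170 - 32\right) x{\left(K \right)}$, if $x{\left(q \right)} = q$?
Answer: $3120$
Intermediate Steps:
$-54 + \left(170 - 32\right) x{\left(K \right)} = -54 + \left(170 - 32\right) 23 = -54 + 138 \cdot 23 = -54 + 3174 = 3120$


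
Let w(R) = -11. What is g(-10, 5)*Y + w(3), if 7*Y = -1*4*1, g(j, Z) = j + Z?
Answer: -57/7 ≈ -8.1429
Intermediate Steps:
g(j, Z) = Z + j
Y = -4/7 (Y = (-1*4*1)/7 = (-4*1)/7 = (1/7)*(-4) = -4/7 ≈ -0.57143)
g(-10, 5)*Y + w(3) = (5 - 10)*(-4/7) - 11 = -5*(-4/7) - 11 = 20/7 - 11 = -57/7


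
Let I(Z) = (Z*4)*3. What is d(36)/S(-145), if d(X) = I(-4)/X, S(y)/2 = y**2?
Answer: -2/63075 ≈ -3.1708e-5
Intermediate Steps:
I(Z) = 12*Z (I(Z) = (4*Z)*3 = 12*Z)
S(y) = 2*y**2
d(X) = -48/X (d(X) = (12*(-4))/X = -48/X)
d(36)/S(-145) = (-48/36)/((2*(-145)**2)) = (-48*1/36)/((2*21025)) = -4/3/42050 = -4/3*1/42050 = -2/63075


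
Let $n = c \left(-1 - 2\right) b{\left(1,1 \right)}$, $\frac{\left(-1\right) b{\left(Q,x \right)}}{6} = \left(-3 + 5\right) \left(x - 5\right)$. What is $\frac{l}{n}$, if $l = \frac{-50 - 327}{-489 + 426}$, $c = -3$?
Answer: $\frac{377}{27216} \approx 0.013852$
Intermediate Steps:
$b{\left(Q,x \right)} = 60 - 12 x$ ($b{\left(Q,x \right)} = - 6 \left(-3 + 5\right) \left(x - 5\right) = - 6 \cdot 2 \left(-5 + x\right) = - 6 \left(-10 + 2 x\right) = 60 - 12 x$)
$n = 432$ ($n = - 3 \left(-1 - 2\right) \left(60 - 12\right) = \left(-3\right) \left(-3\right) \left(60 - 12\right) = 9 \cdot 48 = 432$)
$l = \frac{377}{63}$ ($l = - \frac{377}{-63} = \left(-377\right) \left(- \frac{1}{63}\right) = \frac{377}{63} \approx 5.9841$)
$\frac{l}{n} = \frac{377}{63 \cdot 432} = \frac{377}{63} \cdot \frac{1}{432} = \frac{377}{27216}$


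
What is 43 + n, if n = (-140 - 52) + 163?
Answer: 14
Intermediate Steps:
n = -29 (n = -192 + 163 = -29)
43 + n = 43 - 29 = 14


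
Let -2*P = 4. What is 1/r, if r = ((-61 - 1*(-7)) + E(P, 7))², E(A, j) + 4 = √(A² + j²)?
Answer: (58 - √53)⁻² ≈ 0.00038873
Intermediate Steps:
P = -2 (P = -½*4 = -2)
E(A, j) = -4 + √(A² + j²)
r = (-58 + √53)² (r = ((-61 - 1*(-7)) + (-4 + √((-2)² + 7²)))² = ((-61 + 7) + (-4 + √(4 + 49)))² = (-54 + (-4 + √53))² = (-58 + √53)² ≈ 2572.5)
1/r = 1/((58 - √53)²) = (58 - √53)⁻²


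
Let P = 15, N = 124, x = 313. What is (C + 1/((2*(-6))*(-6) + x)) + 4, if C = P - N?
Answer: -40424/385 ≈ -105.00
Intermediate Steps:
C = -109 (C = 15 - 1*124 = 15 - 124 = -109)
(C + 1/((2*(-6))*(-6) + x)) + 4 = (-109 + 1/((2*(-6))*(-6) + 313)) + 4 = (-109 + 1/(-12*(-6) + 313)) + 4 = (-109 + 1/(72 + 313)) + 4 = (-109 + 1/385) + 4 = -41964/385 + 4 = -40424/385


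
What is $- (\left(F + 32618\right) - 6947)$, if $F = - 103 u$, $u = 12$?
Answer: $-24435$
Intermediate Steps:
$F = -1236$ ($F = \left(-103\right) 12 = -1236$)
$- (\left(F + 32618\right) - 6947) = - (\left(-1236 + 32618\right) - 6947) = - (31382 - 6947) = \left(-1\right) 24435 = -24435$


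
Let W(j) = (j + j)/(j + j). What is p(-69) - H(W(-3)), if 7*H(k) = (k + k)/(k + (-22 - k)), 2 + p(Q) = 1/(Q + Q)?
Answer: -21191/10626 ≈ -1.9943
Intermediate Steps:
p(Q) = -2 + 1/(2*Q) (p(Q) = -2 + 1/(Q + Q) = -2 + 1/(2*Q))
W(j) = 1 (W(j) = (2*j)/((2*j)) = (2*j)*(1/(2*j)) = 1)
H(k) = -k/77 (H(k) = ((k + k)/(k + (-22 - k)))/7 = ((2*k)/(-22))/7 = ((2*k)*(-1/22))/7 = (-k/11)/7 = -k/77)
p(-69) - H(W(-3)) = (-2 + (½)/(-69)) - (-1)/77 = (-2 + (½)*(-1/69)) - 1*(-1/77) = (-2 - 1/138) + 1/77 = -277/138 + 1/77 = -21191/10626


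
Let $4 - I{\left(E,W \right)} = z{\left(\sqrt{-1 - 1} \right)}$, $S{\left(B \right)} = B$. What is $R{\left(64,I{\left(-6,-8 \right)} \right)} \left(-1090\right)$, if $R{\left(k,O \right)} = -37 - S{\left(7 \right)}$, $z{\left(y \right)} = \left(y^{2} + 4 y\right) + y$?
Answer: $47960$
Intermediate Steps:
$z{\left(y \right)} = y^{2} + 5 y$
$I{\left(E,W \right)} = 4 - i \sqrt{2} \left(5 + i \sqrt{2}\right)$ ($I{\left(E,W \right)} = 4 - \sqrt{-1 - 1} \left(5 + \sqrt{-1 - 1}\right) = 4 - \sqrt{-2} \left(5 + \sqrt{-2}\right) = 4 - i \sqrt{2} \left(5 + i \sqrt{2}\right)$)
$R{\left(k,O \right)} = -44$ ($R{\left(k,O \right)} = -37 - 7 = -44$)
$R{\left(64,I{\left(-6,-8 \right)} \right)} \left(-1090\right) = \left(-44\right) \left(-1090\right) = 47960$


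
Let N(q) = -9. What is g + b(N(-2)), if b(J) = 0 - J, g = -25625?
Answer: -25616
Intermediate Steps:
b(J) = -J
g + b(N(-2)) = -25625 - 1*(-9) = -25625 + 9 = -25616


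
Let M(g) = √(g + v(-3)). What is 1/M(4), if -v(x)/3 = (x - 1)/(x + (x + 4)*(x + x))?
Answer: √6/4 ≈ 0.61237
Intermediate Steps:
v(x) = -3*(-1 + x)/(x + 2*x*(4 + x)) (v(x) = -3*(x - 1)/(x + (x + 4)*(x + x)) = -3*(-1 + x)/(x + (4 + x)*(2*x)) = -3*(-1 + x)/(x + 2*x*(4 + x)))
M(g) = √(-4/3 + g) (M(g) = √(g + 3*(1 - 1*(-3))/(-3*(9 + 2*(-3)))) = √(g + 3*(-⅓)*(1 + 3)/(9 - 6)) = √(g + 3*(-⅓)*4/3) = √(g + 3*(-⅓)*(⅓)*4) = √(g - 4/3) = √(-4/3 + g))
1/M(4) = 1/(√(-12 + 9*4)/3) = 1/(√(-12 + 36)/3) = 1/(√24/3) = 1/((2*√6)/3) = 1/(2*√6/3) = √6/4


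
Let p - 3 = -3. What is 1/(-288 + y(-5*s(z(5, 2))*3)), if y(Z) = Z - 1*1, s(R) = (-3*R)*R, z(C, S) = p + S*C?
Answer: 1/4211 ≈ 0.00023747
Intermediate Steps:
p = 0 (p = 3 - 3 = 0)
z(C, S) = C*S (z(C, S) = 0 + S*C = 0 + C*S = C*S)
s(R) = -3*R²
y(Z) = -1 + Z (y(Z) = Z - 1 = -1 + Z)
1/(-288 + y(-5*s(z(5, 2))*3)) = 1/(-288 + (-1 - (-15)*(5*2)²*3)) = 1/(-288 + (-1 - (-15)*10²*3)) = 1/(-288 + (-1 - (-15)*100*3)) = 1/(-288 + (-1 - 5*(-300)*3)) = 1/(-288 + (-1 + 1500*3)) = 1/(-288 + (-1 + 4500)) = 1/(-288 + 4499) = 1/4211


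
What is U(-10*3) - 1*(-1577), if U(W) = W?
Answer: 1547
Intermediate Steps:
U(-10*3) - 1*(-1577) = -10*3 - 1*(-1577) = -30 + 1577 = 1547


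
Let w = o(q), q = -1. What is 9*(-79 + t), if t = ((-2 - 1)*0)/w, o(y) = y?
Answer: -711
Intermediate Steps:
w = -1
t = 0 (t = ((-2 - 1)*0)/(-1) = -3*0*(-1) = 0*(-1) = 0)
9*(-79 + t) = 9*(-79 + 0) = 9*(-79) = -711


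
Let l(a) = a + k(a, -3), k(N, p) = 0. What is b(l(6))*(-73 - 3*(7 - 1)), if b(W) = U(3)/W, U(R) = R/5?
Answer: -91/10 ≈ -9.1000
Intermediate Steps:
U(R) = R/5 (U(R) = R*(1/5) = R/5)
l(a) = a (l(a) = a + 0 = a)
b(W) = 3/(5*W) (b(W) = ((1/5)*3)/W = 3/(5*W))
b(l(6))*(-73 - 3*(7 - 1)) = ((3/5)/6)*(-73 - 3*(7 - 1)) = ((3/5)*(1/6))*(-73 - 3*6) = (-73 - 18)/10 = (1/10)*(-91) = -91/10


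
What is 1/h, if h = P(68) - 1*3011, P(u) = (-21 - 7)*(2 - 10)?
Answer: -1/2787 ≈ -0.00035881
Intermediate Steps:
P(u) = 224 (P(u) = -28*(-8) = 224)
h = -2787 (h = 224 - 1*3011 = 224 - 3011 = -2787)
1/h = 1/(-2787) = -1/2787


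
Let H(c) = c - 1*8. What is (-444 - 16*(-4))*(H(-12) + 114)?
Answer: -35720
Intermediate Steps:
H(c) = -8 + c (H(c) = c - 8 = -8 + c)
(-444 - 16*(-4))*(H(-12) + 114) = (-444 - 16*(-4))*((-8 - 12) + 114) = (-444 + 64)*(-20 + 114) = -380*94 = -35720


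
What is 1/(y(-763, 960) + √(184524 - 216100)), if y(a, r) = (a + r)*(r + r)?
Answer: 47280/17883191147 - I*√7894/71532764588 ≈ 2.6438e-6 - 1.2421e-9*I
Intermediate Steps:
y(a, r) = 2*r*(a + r) (y(a, r) = (a + r)*(2*r) = 2*r*(a + r))
1/(y(-763, 960) + √(184524 - 216100)) = 1/(2*960*(-763 + 960) + √(184524 - 216100)) = 1/(2*960*197 + √(-31576)) = 1/(378240 + 2*I*√7894)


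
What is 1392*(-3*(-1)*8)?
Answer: 33408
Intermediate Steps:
1392*(-3*(-1)*8) = 1392*(3*8) = 1392*24 = 33408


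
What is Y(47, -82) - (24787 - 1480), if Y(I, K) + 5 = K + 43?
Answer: -23351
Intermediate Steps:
Y(I, K) = 38 + K (Y(I, K) = -5 + (K + 43) = -5 + (43 + K) = 38 + K)
Y(47, -82) - (24787 - 1480) = (38 - 82) - (24787 - 1480) = -44 - 1*23307 = -44 - 23307 = -23351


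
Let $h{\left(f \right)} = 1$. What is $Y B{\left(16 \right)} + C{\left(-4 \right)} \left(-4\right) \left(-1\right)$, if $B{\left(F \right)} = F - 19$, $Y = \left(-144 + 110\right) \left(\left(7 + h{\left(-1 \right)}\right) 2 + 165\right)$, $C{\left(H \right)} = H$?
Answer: $18446$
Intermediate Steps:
$Y = -6154$ ($Y = \left(-144 + 110\right) \left(\left(7 + 1\right) 2 + 165\right) = - 34 \left(8 \cdot 2 + 165\right) = - 34 \left(16 + 165\right) = \left(-34\right) 181 = -6154$)
$B{\left(F \right)} = -19 + F$
$Y B{\left(16 \right)} + C{\left(-4 \right)} \left(-4\right) \left(-1\right) = - 6154 \left(-19 + 16\right) + \left(-4\right) \left(-4\right) \left(-1\right) = \left(-6154\right) \left(-3\right) + 16 \left(-1\right) = 18462 - 16 = 18446$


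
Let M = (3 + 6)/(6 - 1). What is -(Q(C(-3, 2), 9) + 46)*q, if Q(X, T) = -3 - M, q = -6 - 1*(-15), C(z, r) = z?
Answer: -1854/5 ≈ -370.80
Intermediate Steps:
M = 9/5 ≈ 1.8000
q = 9 (q = -6 + 15 = 9)
Q(X, T) = -24/5 (Q(X, T) = -3 - 1*9/5 = -3 - 9/5 = -24/5)
-(Q(C(-3, 2), 9) + 46)*q = -(-24/5 + 46)*9 = -206*9/5 = -1*1854/5 = -1854/5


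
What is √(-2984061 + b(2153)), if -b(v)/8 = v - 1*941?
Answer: I*√2993757 ≈ 1730.2*I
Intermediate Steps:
b(v) = 7528 - 8*v (b(v) = -8*(v - 1*941) = -8*(v - 941) = -8*(-941 + v) = 7528 - 8*v)
√(-2984061 + b(2153)) = √(-2984061 + (7528 - 8*2153)) = √(-2984061 + (7528 - 17224)) = √(-2984061 - 9696) = √(-2993757) = I*√2993757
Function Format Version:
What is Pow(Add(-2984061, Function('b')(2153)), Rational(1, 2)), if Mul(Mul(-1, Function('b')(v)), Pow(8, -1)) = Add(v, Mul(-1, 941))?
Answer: Mul(I, Pow(2993757, Rational(1, 2))) ≈ Mul(1730.2, I)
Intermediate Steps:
Function('b')(v) = Add(7528, Mul(-8, v)) (Function('b')(v) = Mul(-8, Add(v, Mul(-1, 941))) = Mul(-8, Add(v, -941)) = Mul(-8, Add(-941, v)) = Add(7528, Mul(-8, v)))
Pow(Add(-2984061, Function('b')(2153)), Rational(1, 2)) = Pow(Add(-2984061, Add(7528, Mul(-8, 2153))), Rational(1, 2)) = Pow(Add(-2984061, Add(7528, -17224)), Rational(1, 2)) = Pow(Add(-2984061, -9696), Rational(1, 2)) = Pow(-2993757, Rational(1, 2)) = Mul(I, Pow(2993757, Rational(1, 2)))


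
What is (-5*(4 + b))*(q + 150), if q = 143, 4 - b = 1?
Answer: -10255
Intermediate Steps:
b = 3 (b = 4 - 1*1 = 4 - 1 = 3)
(-5*(4 + b))*(q + 150) = (-5*(4 + 3))*(143 + 150) = -5*7*293 = -35*293 = -10255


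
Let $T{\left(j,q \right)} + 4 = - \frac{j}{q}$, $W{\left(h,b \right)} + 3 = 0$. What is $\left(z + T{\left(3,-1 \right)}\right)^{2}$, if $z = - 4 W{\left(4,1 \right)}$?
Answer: $121$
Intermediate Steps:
$W{\left(h,b \right)} = -3$ ($W{\left(h,b \right)} = -3 + 0 = -3$)
$T{\left(j,q \right)} = -4 - \frac{j}{q}$
$z = 12$ ($z = \left(-4\right) \left(-3\right) = 12$)
$\left(z + T{\left(3,-1 \right)}\right)^{2} = \left(12 - \left(4 + \frac{3}{-1}\right)\right)^{2} = \left(12 - \left(4 + 3 \left(-1\right)\right)\right)^{2} = \left(12 + \left(-4 + 3\right)\right)^{2} = \left(12 - 1\right)^{2} = 11^{2} = 121$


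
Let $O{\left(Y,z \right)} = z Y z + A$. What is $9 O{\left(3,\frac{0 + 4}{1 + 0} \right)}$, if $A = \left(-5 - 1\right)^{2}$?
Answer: $756$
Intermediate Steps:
$A = 36$ ($A = \left(-6\right)^{2} = 36$)
$O{\left(Y,z \right)} = 36 + Y z^{2}$ ($O{\left(Y,z \right)} = z Y z + 36 = Y z z + 36 = Y z^{2} + 36 = 36 + Y z^{2}$)
$9 O{\left(3,\frac{0 + 4}{1 + 0} \right)} = 9 \left(36 + 3 \left(\frac{0 + 4}{1 + 0}\right)^{2}\right) = 9 \left(36 + 3 \left(\frac{4}{1}\right)^{2}\right) = 9 \left(36 + 3 \left(4 \cdot 1\right)^{2}\right) = 9 \left(36 + 3 \cdot 4^{2}\right) = 9 \left(36 + 3 \cdot 16\right) = 9 \left(36 + 48\right) = 9 \cdot 84 = 756$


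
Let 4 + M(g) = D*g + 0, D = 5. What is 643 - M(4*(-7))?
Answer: 787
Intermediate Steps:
M(g) = -4 + 5*g (M(g) = -4 + (5*g + 0) = -4 + 5*g)
643 - M(4*(-7)) = 643 - (-4 + 5*(4*(-7))) = 643 - (-4 + 5*(-28)) = 643 - (-4 - 140) = 643 - 1*(-144) = 643 + 144 = 787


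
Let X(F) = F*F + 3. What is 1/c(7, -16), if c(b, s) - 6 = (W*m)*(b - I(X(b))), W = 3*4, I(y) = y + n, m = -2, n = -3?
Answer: 1/1014 ≈ 0.00098619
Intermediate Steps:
X(F) = 3 + F² (X(F) = F² + 3 = 3 + F²)
I(y) = -3 + y (I(y) = y - 3 = -3 + y)
W = 12
c(b, s) = 6 - 24*b + 24*b² (c(b, s) = 6 + (12*(-2))*(b - (-3 + (3 + b²))) = 6 - 24*(b - b²) = 6 + (-24*b + 24*b²) = 6 - 24*b + 24*b²)
1/c(7, -16) = 1/(6 - 24*7 + 24*7²) = 1/(6 - 168 + 24*49) = 1/(6 - 168 + 1176) = 1/1014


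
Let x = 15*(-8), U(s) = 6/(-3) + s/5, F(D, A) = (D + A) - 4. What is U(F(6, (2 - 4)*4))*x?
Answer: 384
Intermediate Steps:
F(D, A) = -4 + A + D (F(D, A) = (A + D) - 4 = -4 + A + D)
U(s) = -2 + s/5 (U(s) = 6*(-⅓) + s*(⅕) = -2 + s/5)
x = -120
U(F(6, (2 - 4)*4))*x = (-2 + (-4 + (2 - 4)*4 + 6)/5)*(-120) = (-2 + (-4 - 2*4 + 6)/5)*(-120) = (-2 + (-4 - 8 + 6)/5)*(-120) = (-2 + (⅕)*(-6))*(-120) = (-2 - 6/5)*(-120) = -16/5*(-120) = 384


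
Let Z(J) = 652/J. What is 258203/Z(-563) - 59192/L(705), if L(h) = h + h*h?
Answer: -36177098538577/162259980 ≈ -2.2296e+5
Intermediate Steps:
L(h) = h + h²
258203/Z(-563) - 59192/L(705) = 258203/((652/(-563))) - 59192*1/(705*(1 + 705)) = 258203/((652*(-1/563))) - 59192/(705*706) = 258203/(-652/563) - 59192/497730 = 258203*(-563/652) - 59192*1/497730 = -145368289/652 - 29596/248865 = -36177098538577/162259980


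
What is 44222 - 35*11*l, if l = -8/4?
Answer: 44992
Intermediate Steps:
l = -2 (l = -8*¼ = -2)
44222 - 35*11*l = 44222 - 35*11*(-2) = 44222 - 385*(-2) = 44222 - 1*(-770) = 44222 + 770 = 44992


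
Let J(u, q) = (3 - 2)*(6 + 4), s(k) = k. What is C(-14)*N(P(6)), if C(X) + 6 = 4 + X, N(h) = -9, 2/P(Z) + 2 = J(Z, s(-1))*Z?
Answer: 144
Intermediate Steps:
J(u, q) = 10 (J(u, q) = 1*10 = 10)
P(Z) = 2/(-2 + 10*Z)
C(X) = -2 + X (C(X) = -6 + (4 + X) = -2 + X)
C(-14)*N(P(6)) = (-2 - 14)*(-9) = -16*(-9) = 144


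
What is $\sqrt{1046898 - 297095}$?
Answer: $\sqrt{749803} \approx 865.91$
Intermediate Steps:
$\sqrt{1046898 - 297095} = \sqrt{749803}$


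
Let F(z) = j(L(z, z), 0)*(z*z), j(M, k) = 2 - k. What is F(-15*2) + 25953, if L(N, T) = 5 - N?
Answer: 27753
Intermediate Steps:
F(z) = 2*z² (F(z) = (2 - 1*0)*(z*z) = (2 + 0)*z² = 2*z²)
F(-15*2) + 25953 = 2*(-15*2)² + 25953 = 2*(-1*30)² + 25953 = 2*(-30)² + 25953 = 2*900 + 25953 = 1800 + 25953 = 27753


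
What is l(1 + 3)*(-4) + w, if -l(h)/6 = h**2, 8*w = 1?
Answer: 3073/8 ≈ 384.13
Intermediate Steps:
w = 1/8 (w = (1/8)*1 = 1/8 ≈ 0.12500)
l(h) = -6*h**2
l(1 + 3)*(-4) + w = -6*(1 + 3)**2*(-4) + 1/8 = -6*4**2*(-4) + 1/8 = -6*16*(-4) + 1/8 = -96*(-4) + 1/8 = 384 + 1/8 = 3073/8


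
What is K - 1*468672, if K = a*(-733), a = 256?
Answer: -656320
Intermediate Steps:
K = -187648 (K = 256*(-733) = -187648)
K - 1*468672 = -187648 - 1*468672 = -187648 - 468672 = -656320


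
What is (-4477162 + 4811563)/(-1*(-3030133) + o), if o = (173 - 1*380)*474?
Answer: 334401/2932015 ≈ 0.11405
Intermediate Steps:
o = -98118 (o = (173 - 380)*474 = -207*474 = -98118)
(-4477162 + 4811563)/(-1*(-3030133) + o) = (-4477162 + 4811563)/(-1*(-3030133) - 98118) = 334401/(3030133 - 98118) = 334401/2932015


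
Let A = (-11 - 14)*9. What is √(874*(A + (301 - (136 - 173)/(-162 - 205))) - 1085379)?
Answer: I*√137253898041/367 ≈ 1009.5*I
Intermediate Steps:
A = -225 (A = -25*9 = -225)
√(874*(A + (301 - (136 - 173)/(-162 - 205))) - 1085379) = √(874*(-225 + (301 - (136 - 173)/(-162 - 205))) - 1085379) = √(874*(-225 + (301 - (-37)/(-367))) - 1085379) = √(874*(-225 + (301 - (-37)*(-1)/367)) - 1085379) = √(874*(-225 + (301 - 1*37/367)) - 1085379) = √(874*(-225 + (301 - 37/367)) - 1085379) = √(874*(-225 + 110430/367) - 1085379) = √(874*(27855/367) - 1085379) = √(24345270/367 - 1085379) = √(-373988823/367) = I*√137253898041/367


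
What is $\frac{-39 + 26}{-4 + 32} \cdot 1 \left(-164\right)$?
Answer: $\frac{533}{7} \approx 76.143$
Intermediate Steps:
$\frac{-39 + 26}{-4 + 32} \cdot 1 \left(-164\right) = - \frac{13}{28} \cdot 1 \left(-164\right) = \left(-13\right) \frac{1}{28} \cdot 1 \left(-164\right) = \left(- \frac{13}{28}\right) 1 \left(-164\right) = \left(- \frac{13}{28}\right) \left(-164\right) = \frac{533}{7}$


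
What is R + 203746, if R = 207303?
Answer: 411049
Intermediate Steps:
R + 203746 = 207303 + 203746 = 411049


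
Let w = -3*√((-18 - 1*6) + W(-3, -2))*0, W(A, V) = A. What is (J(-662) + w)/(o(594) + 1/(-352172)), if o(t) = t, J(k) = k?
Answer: -233137864/209190167 ≈ -1.1145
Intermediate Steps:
w = 0 (w = -3*√((-18 - 1*6) - 3)*0 = -3*√((-18 - 6) - 3)*0 = -3*√(-24 - 3)*0 = -9*I*√3*0 = 0)
(J(-662) + w)/(o(594) + 1/(-352172)) = (-662 + 0)/(594 + 1/(-352172)) = -662/(594 - 1/352172) = -662/209190167/352172 = -662*352172/209190167 = -233137864/209190167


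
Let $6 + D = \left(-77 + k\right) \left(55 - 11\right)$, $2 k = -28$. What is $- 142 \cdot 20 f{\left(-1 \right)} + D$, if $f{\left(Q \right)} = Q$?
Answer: $-1170$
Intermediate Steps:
$k = -14$ ($k = \frac{1}{2} \left(-28\right) = -14$)
$D = -4010$ ($D = -6 + \left(-77 - 14\right) \left(55 - 11\right) = -6 - 4004 = -4010$)
$- 142 \cdot 20 f{\left(-1 \right)} + D = - 142 \cdot 20 \left(-1\right) - 4010 = \left(-142\right) \left(-20\right) - 4010 = 2840 - 4010 = -1170$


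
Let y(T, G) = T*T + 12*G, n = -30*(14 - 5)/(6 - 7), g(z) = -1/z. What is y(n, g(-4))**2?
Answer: 5314847409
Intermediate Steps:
n = 270 (n = -30/((-1/9)) = -30/((-1*1/9)) = -30/(-1/9) = -30*(-9) = 270)
y(T, G) = T**2 + 12*G
y(n, g(-4))**2 = (270**2 + 12*(-1/(-4)))**2 = (72900 + 12*(-1*(-1/4)))**2 = (72900 + 12*(1/4))**2 = (72900 + 3)**2 = 72903**2 = 5314847409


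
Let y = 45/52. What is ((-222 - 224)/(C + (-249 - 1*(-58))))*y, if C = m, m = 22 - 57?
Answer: 10035/5876 ≈ 1.7078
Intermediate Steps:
m = -35
C = -35
y = 45/52 (y = 45*(1/52) = 45/52 ≈ 0.86539)
((-222 - 224)/(C + (-249 - 1*(-58))))*y = ((-222 - 224)/(-35 + (-249 - 1*(-58))))*(45/52) = -446/(-35 + (-249 + 58))*(45/52) = -446/(-35 - 191)*(45/52) = -446/(-226)*(45/52) = -446*(-1/226)*(45/52) = (223/113)*(45/52) = 10035/5876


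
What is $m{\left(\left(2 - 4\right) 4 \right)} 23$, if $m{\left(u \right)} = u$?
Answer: $-184$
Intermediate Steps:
$m{\left(\left(2 - 4\right) 4 \right)} 23 = \left(2 - 4\right) 4 \cdot 23 = \left(-2\right) 4 \cdot 23 = \left(-8\right) 23 = -184$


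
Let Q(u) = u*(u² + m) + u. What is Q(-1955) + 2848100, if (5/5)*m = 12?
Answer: -7469236190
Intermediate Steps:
m = 12
Q(u) = u + u*(12 + u²) (Q(u) = u*(u² + 12) + u = u*(12 + u²) + u = u + u*(12 + u²))
Q(-1955) + 2848100 = -1955*(13 + (-1955)²) + 2848100 = -1955*(13 + 3822025) + 2848100 = -1955*3822038 + 2848100 = -7472084290 + 2848100 = -7469236190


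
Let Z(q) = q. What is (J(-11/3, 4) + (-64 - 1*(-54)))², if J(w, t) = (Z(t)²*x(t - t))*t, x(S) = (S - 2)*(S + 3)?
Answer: 155236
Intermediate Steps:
x(S) = (-2 + S)*(3 + S)
J(w, t) = -6*t³ (J(w, t) = (t²*(-6 + (t - t) + (t - t)²))*t = (t²*(-6 + 0 + 0²))*t = (t²*(-6 + 0 + 0))*t = (t²*(-6))*t = (-6*t²)*t = -6*t³)
(J(-11/3, 4) + (-64 - 1*(-54)))² = (-6*4³ + (-64 - 1*(-54)))² = (-6*64 + (-64 + 54))² = (-384 - 10)² = (-394)² = 155236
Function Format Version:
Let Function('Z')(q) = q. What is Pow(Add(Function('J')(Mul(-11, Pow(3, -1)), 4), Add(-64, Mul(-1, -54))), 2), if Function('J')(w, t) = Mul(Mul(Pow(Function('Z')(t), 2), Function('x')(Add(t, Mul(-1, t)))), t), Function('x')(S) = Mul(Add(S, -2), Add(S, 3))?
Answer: 155236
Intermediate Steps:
Function('x')(S) = Mul(Add(-2, S), Add(3, S))
Function('J')(w, t) = Mul(-6, Pow(t, 3)) (Function('J')(w, t) = Mul(Mul(Pow(t, 2), Add(-6, Add(t, Mul(-1, t)), Pow(Add(t, Mul(-1, t)), 2))), t) = Mul(Mul(Pow(t, 2), Add(-6, 0, Pow(0, 2))), t) = Mul(Mul(Pow(t, 2), Add(-6, 0, 0)), t) = Mul(Mul(Pow(t, 2), -6), t) = Mul(Mul(-6, Pow(t, 2)), t) = Mul(-6, Pow(t, 3)))
Pow(Add(Function('J')(Mul(-11, Pow(3, -1)), 4), Add(-64, Mul(-1, -54))), 2) = Pow(Add(Mul(-6, Pow(4, 3)), Add(-64, Mul(-1, -54))), 2) = Pow(Add(Mul(-6, 64), Add(-64, 54)), 2) = Pow(Add(-384, -10), 2) = Pow(-394, 2) = 155236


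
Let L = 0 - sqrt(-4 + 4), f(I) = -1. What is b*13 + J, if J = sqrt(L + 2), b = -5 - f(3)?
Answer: -52 + sqrt(2) ≈ -50.586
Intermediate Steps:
L = 0 (L = 0 - sqrt(0) = 0 - 1*0 = 0 + 0 = 0)
b = -4 (b = -5 - 1*(-1) = -5 + 1 = -4)
J = sqrt(2) (J = sqrt(0 + 2) = sqrt(2) ≈ 1.4142)
b*13 + J = -4*13 + sqrt(2) = -52 + sqrt(2)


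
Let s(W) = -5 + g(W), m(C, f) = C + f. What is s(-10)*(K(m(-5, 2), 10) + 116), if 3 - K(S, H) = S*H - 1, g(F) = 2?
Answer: -450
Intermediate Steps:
K(S, H) = 4 - H*S (K(S, H) = 3 - (S*H - 1) = 3 - (H*S - 1) = 3 - (-1 + H*S) = 3 + (1 - H*S) = 4 - H*S)
s(W) = -3 (s(W) = -5 + 2 = -3)
s(-10)*(K(m(-5, 2), 10) + 116) = -3*((4 - 1*10*(-5 + 2)) + 116) = -3*((4 - 1*10*(-3)) + 116) = -3*((4 + 30) + 116) = -3*(34 + 116) = -3*150 = -450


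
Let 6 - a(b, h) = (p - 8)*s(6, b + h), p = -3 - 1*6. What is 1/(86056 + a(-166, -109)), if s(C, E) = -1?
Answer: 1/86045 ≈ 1.1622e-5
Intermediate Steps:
p = -9 (p = -3 - 6 = -9)
a(b, h) = -11 (a(b, h) = 6 - (-9 - 8)*(-1) = 6 - (-17)*(-1) = 6 - 1*17 = 6 - 17 = -11)
1/(86056 + a(-166, -109)) = 1/(86056 - 11) = 1/86045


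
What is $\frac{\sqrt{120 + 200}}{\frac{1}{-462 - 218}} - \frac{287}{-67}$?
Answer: $\frac{287}{67} - 5440 \sqrt{5} \approx -12160.0$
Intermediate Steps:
$\frac{\sqrt{120 + 200}}{\frac{1}{-462 - 218}} - \frac{287}{-67} = \frac{\sqrt{320}}{\frac{1}{-680}} - - \frac{287}{67} = \frac{8 \sqrt{5}}{- \frac{1}{680}} + \frac{287}{67} = 8 \sqrt{5} \left(-680\right) + \frac{287}{67} = - 5440 \sqrt{5} + \frac{287}{67} = \frac{287}{67} - 5440 \sqrt{5}$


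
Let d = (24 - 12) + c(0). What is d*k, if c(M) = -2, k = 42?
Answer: 420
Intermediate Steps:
d = 10 (d = (24 - 12) - 2 = 12 - 2 = 10)
d*k = 10*42 = 420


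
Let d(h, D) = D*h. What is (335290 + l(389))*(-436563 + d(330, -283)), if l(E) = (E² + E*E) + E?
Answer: -338280128913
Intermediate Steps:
l(E) = E + 2*E² (l(E) = (E² + E²) + E = 2*E² + E = E + 2*E²)
(335290 + l(389))*(-436563 + d(330, -283)) = (335290 + 389*(1 + 2*389))*(-436563 - 283*330) = (335290 + 389*(1 + 778))*(-436563 - 93390) = (335290 + 389*779)*(-529953) = (335290 + 303031)*(-529953) = 638321*(-529953) = -338280128913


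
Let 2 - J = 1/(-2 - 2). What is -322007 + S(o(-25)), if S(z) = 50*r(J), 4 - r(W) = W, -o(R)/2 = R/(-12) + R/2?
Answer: -643839/2 ≈ -3.2192e+5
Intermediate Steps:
J = 9/4 (J = 2 - 1/(-2 - 2) = 2 - 1/(-4) = 2 - 1*(-1/4) = 2 + 1/4 = 9/4 ≈ 2.2500)
o(R) = -5*R/6 (o(R) = -2*(R/(-12) + R/2) = -2*(R*(-1/12) + R*(1/2)) = -2*(-R/12 + R/2) = -5*R/6)
r(W) = 4 - W
S(z) = 175/2 (S(z) = 50*(4 - 1*9/4) = 50*(4 - 9/4) = 50*(7/4) = 175/2)
-322007 + S(o(-25)) = -322007 + 175/2 = -643839/2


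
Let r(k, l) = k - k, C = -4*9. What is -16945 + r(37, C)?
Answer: -16945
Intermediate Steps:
C = -36
r(k, l) = 0
-16945 + r(37, C) = -16945 + 0 = -16945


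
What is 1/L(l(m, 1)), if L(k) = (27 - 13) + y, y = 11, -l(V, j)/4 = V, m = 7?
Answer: 1/25 ≈ 0.040000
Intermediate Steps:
l(V, j) = -4*V
L(k) = 25 (L(k) = (27 - 13) + 11 = 14 + 11 = 25)
1/L(l(m, 1)) = 1/25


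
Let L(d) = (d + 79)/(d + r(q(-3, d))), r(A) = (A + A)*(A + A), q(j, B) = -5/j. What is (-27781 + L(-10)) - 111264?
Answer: -1389829/10 ≈ -1.3898e+5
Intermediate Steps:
r(A) = 4*A² (r(A) = (2*A)*(2*A) = 4*A²)
L(d) = (79 + d)/(100/9 + d) (L(d) = (d + 79)/(d + 4*(-5/(-3))²) = (79 + d)/(d + 4*(-5*(-⅓))²) = (79 + d)/(d + 4*(5/3)²) = (79 + d)/(d + 4*(25/9)) = (79 + d)/(d + 100/9) = (79 + d)/(100/9 + d))
(-27781 + L(-10)) - 111264 = (-27781 + 9*(79 - 10)/(100 + 9*(-10))) - 111264 = (-27781 + 9*69/(100 - 90)) - 111264 = (-27781 + 9*69/10) - 111264 = (-27781 + 9*(⅒)*69) - 111264 = (-27781 + 621/10) - 111264 = -277189/10 - 111264 = -1389829/10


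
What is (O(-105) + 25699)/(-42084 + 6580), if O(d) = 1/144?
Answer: -3700657/5112576 ≈ -0.72383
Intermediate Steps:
O(d) = 1/144
(O(-105) + 25699)/(-42084 + 6580) = (1/144 + 25699)/(-42084 + 6580) = (3700657/144)/(-35504) = (3700657/144)*(-1/35504) = -3700657/5112576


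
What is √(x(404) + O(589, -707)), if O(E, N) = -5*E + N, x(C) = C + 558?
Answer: I*√2690 ≈ 51.865*I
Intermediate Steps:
x(C) = 558 + C
O(E, N) = N - 5*E
√(x(404) + O(589, -707)) = √((558 + 404) + (-707 - 5*589)) = √(962 + (-707 - 2945)) = √(962 - 3652) = √(-2690) = I*√2690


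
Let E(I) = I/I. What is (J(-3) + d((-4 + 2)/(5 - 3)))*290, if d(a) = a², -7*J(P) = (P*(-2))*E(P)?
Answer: 290/7 ≈ 41.429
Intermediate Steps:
E(I) = 1
J(P) = 2*P/7 (J(P) = -P*(-2)/7 = -(-2*P)/7 = -(-2)*P/7 = 2*P/7)
(J(-3) + d((-4 + 2)/(5 - 3)))*290 = ((2/7)*(-3) + ((-4 + 2)/(5 - 3))²)*290 = (-6/7 + (-2/2)²)*290 = (-6/7 + (-2*½)²)*290 = (-6/7 + (-1)²)*290 = (-6/7 + 1)*290 = (⅐)*290 = 290/7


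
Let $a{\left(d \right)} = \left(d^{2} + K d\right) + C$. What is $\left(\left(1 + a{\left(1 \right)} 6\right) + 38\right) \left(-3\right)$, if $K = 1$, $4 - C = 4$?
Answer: $-153$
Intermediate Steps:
$C = 0$ ($C = 4 - 4 = 0$)
$a{\left(d \right)} = d + d^{2}$ ($a{\left(d \right)} = \left(d^{2} + 1 d\right) + 0 = \left(d^{2} + d\right) + 0 = \left(d + d^{2}\right) + 0 = d + d^{2}$)
$\left(\left(1 + a{\left(1 \right)} 6\right) + 38\right) \left(-3\right) = \left(\left(1 + 1 \left(1 + 1\right) 6\right) + 38\right) \left(-3\right) = \left(\left(1 + 1 \cdot 2 \cdot 6\right) + 38\right) \left(-3\right) = \left(\left(1 + 2 \cdot 6\right) + 38\right) \left(-3\right) = \left(\left(1 + 12\right) + 38\right) \left(-3\right) = \left(13 + 38\right) \left(-3\right) = 51 \left(-3\right) = -153$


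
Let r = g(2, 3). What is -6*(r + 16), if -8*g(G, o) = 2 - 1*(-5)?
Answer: -363/4 ≈ -90.750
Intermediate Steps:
g(G, o) = -7/8 (g(G, o) = -(2 - 1*(-5))/8 = -(2 + 5)/8 = -⅛*7 = -7/8)
r = -7/8 ≈ -0.87500
-6*(r + 16) = -6*(-7/8 + 16) = -6*121/8 = -363/4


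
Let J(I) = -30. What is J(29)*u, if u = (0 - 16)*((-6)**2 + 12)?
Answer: 23040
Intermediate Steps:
u = -768 (u = -16*(36 + 12) = -16*48 = -768)
J(29)*u = -30*(-768) = 23040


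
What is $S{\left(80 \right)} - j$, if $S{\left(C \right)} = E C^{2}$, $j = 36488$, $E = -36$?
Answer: $-266888$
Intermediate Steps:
$S{\left(C \right)} = - 36 C^{2}$
$S{\left(80 \right)} - j = - 36 \cdot 80^{2} - 36488 = \left(-36\right) 6400 - 36488 = -230400 - 36488 = -266888$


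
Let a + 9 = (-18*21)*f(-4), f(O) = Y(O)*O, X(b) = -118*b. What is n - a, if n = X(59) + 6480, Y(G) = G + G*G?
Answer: -18617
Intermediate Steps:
Y(G) = G + G²
f(O) = O²*(1 + O) (f(O) = (O*(1 + O))*O = O²*(1 + O))
a = 18135 (a = -9 + (-18*21)*((-4)²*(1 - 4)) = -9 - 6048*(-3) = -9 - 378*(-48) = -9 + 18144 = 18135)
n = -482 (n = -118*59 + 6480 = -6962 + 6480 = -482)
n - a = -482 - 1*18135 = -482 - 18135 = -18617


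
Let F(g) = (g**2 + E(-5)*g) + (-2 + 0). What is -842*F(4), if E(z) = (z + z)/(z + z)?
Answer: -15156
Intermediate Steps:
E(z) = 1 (E(z) = (2*z)/((2*z)) = (2*z)*(1/(2*z)) = 1)
F(g) = -2 + g + g**2 (F(g) = (g**2 + 1*g) + (-2 + 0) = (g**2 + g) - 2 = (g + g**2) - 2 = -2 + g + g**2)
-842*F(4) = -842*(-2 + 4 + 4**2) = -842*(-2 + 4 + 16) = -842*18 = -15156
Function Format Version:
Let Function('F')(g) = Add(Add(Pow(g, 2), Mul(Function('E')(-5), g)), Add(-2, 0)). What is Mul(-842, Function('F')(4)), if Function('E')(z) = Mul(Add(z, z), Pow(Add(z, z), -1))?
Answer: -15156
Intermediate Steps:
Function('E')(z) = 1 (Function('E')(z) = Mul(Mul(2, z), Pow(Mul(2, z), -1)) = Mul(Mul(2, z), Mul(Rational(1, 2), Pow(z, -1))) = 1)
Function('F')(g) = Add(-2, g, Pow(g, 2)) (Function('F')(g) = Add(Add(Pow(g, 2), Mul(1, g)), Add(-2, 0)) = Add(Add(Pow(g, 2), g), -2) = Add(Add(g, Pow(g, 2)), -2) = Add(-2, g, Pow(g, 2)))
Mul(-842, Function('F')(4)) = Mul(-842, Add(-2, 4, Pow(4, 2))) = Mul(-842, Add(-2, 4, 16)) = Mul(-842, 18) = -15156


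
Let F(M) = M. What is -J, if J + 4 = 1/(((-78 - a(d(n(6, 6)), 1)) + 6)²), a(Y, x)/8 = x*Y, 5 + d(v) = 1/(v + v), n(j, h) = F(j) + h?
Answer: 37627/9409 ≈ 3.9990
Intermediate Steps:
n(j, h) = h + j (n(j, h) = j + h = h + j)
d(v) = -5 + 1/(2*v) (d(v) = -5 + 1/(v + v) = -5 + 1/(2*v))
a(Y, x) = 8*Y*x (a(Y, x) = 8*(x*Y) = 8*(Y*x) = 8*Y*x)
J = -37627/9409 (J = -4 + 1/(((-78 - 8*(-5 + 1/(2*(6 + 6)))) + 6)²) = -4 + 1/(((-78 - 8*(-5 + (½)/12)) + 6)²) = -4 + 1/(((-78 - 8*(-5 + (½)*(1/12))) + 6)²) = -4 + 1/(((-78 - 8*(-5 + 1/24)) + 6)²) = -4 + 1/(((-78 - 8*(-119)/24) + 6)²) = -4 + 1/(((-78 - 1*(-119/3)) + 6)²) = -4 + 1/(((-78 + 119/3) + 6)²) = -4 + 1/((-115/3 + 6)²) = -4 + 1/((-97/3)²) = -4 + 1/(9409/9) = -4 + 9/9409 = -37627/9409 ≈ -3.9990)
-J = -1*(-37627/9409) = 37627/9409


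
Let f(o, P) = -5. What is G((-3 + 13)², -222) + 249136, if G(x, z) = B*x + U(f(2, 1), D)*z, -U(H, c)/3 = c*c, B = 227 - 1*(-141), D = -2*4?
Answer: 328560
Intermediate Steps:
D = -8
B = 368 (B = 227 + 141 = 368)
U(H, c) = -3*c² (U(H, c) = -3*c*c = -3*c²)
G(x, z) = -192*z + 368*x (G(x, z) = 368*x + (-3*(-8)²)*z = 368*x + (-3*64)*z = 368*x - 192*z = -192*z + 368*x)
G((-3 + 13)², -222) + 249136 = (-192*(-222) + 368*(-3 + 13)²) + 249136 = (42624 + 368*10²) + 249136 = (42624 + 368*100) + 249136 = (42624 + 36800) + 249136 = 79424 + 249136 = 328560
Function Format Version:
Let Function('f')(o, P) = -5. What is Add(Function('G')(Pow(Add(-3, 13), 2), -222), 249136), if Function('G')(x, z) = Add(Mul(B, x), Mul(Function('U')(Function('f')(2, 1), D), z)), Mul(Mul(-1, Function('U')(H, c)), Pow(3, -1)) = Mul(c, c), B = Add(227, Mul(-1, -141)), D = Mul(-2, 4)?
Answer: 328560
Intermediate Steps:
D = -8
B = 368 (B = Add(227, 141) = 368)
Function('U')(H, c) = Mul(-3, Pow(c, 2)) (Function('U')(H, c) = Mul(-3, Mul(c, c)) = Mul(-3, Pow(c, 2)))
Function('G')(x, z) = Add(Mul(-192, z), Mul(368, x)) (Function('G')(x, z) = Add(Mul(368, x), Mul(Mul(-3, Pow(-8, 2)), z)) = Add(Mul(368, x), Mul(Mul(-3, 64), z)) = Add(Mul(368, x), Mul(-192, z)) = Add(Mul(-192, z), Mul(368, x)))
Add(Function('G')(Pow(Add(-3, 13), 2), -222), 249136) = Add(Add(Mul(-192, -222), Mul(368, Pow(Add(-3, 13), 2))), 249136) = Add(Add(42624, Mul(368, Pow(10, 2))), 249136) = Add(Add(42624, Mul(368, 100)), 249136) = Add(Add(42624, 36800), 249136) = Add(79424, 249136) = 328560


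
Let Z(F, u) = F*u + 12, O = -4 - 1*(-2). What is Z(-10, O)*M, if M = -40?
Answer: -1280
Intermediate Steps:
O = -2 (O = -4 + 2 = -2)
Z(F, u) = 12 + F*u
Z(-10, O)*M = (12 - 10*(-2))*(-40) = (12 + 20)*(-40) = 32*(-40) = -1280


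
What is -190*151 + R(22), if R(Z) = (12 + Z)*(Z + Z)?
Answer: -27194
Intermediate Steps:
R(Z) = 2*Z*(12 + Z) (R(Z) = (12 + Z)*(2*Z) = 2*Z*(12 + Z))
-190*151 + R(22) = -190*151 + 2*22*(12 + 22) = -28690 + 2*22*34 = -28690 + 1496 = -27194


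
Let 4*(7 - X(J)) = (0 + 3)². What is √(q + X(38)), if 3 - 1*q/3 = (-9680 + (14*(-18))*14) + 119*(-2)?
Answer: √161407/2 ≈ 200.88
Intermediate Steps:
X(J) = 19/4 (X(J) = 7 - (0 + 3)²/4 = 7 - ¼*3² = 7 - ¼*9 = 7 - 9/4 = 19/4)
q = 40347 (q = 9 - 3*((-9680 + (14*(-18))*14) + 119*(-2)) = 9 - 3*((-9680 - 252*14) - 238) = 9 - 3*((-9680 - 3528) - 238) = 9 - 3*(-13208 - 238) = 9 - 3*(-13446) = 9 + 40338 = 40347)
√(q + X(38)) = √(40347 + 19/4) = √(161407/4) = √161407/2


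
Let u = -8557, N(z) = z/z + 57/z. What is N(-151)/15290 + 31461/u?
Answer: -36318018916/9878158015 ≈ -3.6766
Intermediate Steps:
N(z) = 1 + 57/z
N(-151)/15290 + 31461/u = ((57 - 151)/(-151))/15290 + 31461/(-8557) = -1/151*(-94)*(1/15290) + 31461*(-1/8557) = (94/151)*(1/15290) - 31461/8557 = 47/1154395 - 31461/8557 = -36318018916/9878158015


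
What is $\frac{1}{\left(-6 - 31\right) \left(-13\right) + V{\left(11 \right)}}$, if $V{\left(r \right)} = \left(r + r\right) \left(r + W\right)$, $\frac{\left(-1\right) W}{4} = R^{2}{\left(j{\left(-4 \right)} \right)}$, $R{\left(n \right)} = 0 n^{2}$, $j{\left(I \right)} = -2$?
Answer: $\frac{1}{723} \approx 0.0013831$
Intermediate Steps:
$R{\left(n \right)} = 0$
$W = 0$ ($W = - 4 \cdot 0^{2} = \left(-4\right) 0 = 0$)
$V{\left(r \right)} = 2 r^{2}$ ($V{\left(r \right)} = \left(r + r\right) \left(r + 0\right) = 2 r r = 2 r^{2}$)
$\frac{1}{\left(-6 - 31\right) \left(-13\right) + V{\left(11 \right)}} = \frac{1}{\left(-6 - 31\right) \left(-13\right) + 2 \cdot 11^{2}} = \frac{1}{\left(-37\right) \left(-13\right) + 2 \cdot 121} = \frac{1}{481 + 242} = \frac{1}{723}$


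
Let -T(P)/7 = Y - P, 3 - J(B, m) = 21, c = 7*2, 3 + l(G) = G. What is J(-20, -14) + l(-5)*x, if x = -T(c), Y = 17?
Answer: -186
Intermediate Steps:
l(G) = -3 + G
c = 14
J(B, m) = -18 (J(B, m) = 3 - 1*21 = 3 - 21 = -18)
T(P) = -119 + 7*P (T(P) = -7*(17 - P) = -119 + 7*P)
x = 21 (x = -(-119 + 7*14) = -(-119 + 98) = -1*(-21) = 21)
J(-20, -14) + l(-5)*x = -18 + (-3 - 5)*21 = -18 - 8*21 = -18 - 168 = -186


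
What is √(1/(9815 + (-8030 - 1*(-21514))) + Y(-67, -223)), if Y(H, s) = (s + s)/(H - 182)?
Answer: √60286375615953/5801451 ≈ 1.3384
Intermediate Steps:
Y(H, s) = 2*s/(-182 + H) (Y(H, s) = (2*s)/(-182 + H) = 2*s/(-182 + H))
√(1/(9815 + (-8030 - 1*(-21514))) + Y(-67, -223)) = √(1/(9815 + (-8030 - 1*(-21514))) + 2*(-223)/(-182 - 67)) = √(1/(9815 + (-8030 + 21514)) + 2*(-223)/(-249)) = √(1/(9815 + 13484) + 2*(-223)*(-1/249)) = √(1/23299 + 446/249) = √(10391603/5801451) = √60286375615953/5801451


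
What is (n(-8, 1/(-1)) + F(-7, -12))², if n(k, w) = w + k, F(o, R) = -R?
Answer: 9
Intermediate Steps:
n(k, w) = k + w
(n(-8, 1/(-1)) + F(-7, -12))² = ((-8 + 1/(-1)) - 1*(-12))² = ((-8 - 1) + 12)² = (-9 + 12)² = 3² = 9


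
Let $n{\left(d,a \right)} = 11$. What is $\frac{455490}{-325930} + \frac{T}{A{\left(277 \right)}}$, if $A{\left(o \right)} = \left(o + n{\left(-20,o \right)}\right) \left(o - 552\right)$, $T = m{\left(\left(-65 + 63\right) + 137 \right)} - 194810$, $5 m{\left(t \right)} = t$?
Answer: $\frac{249189229}{234669600} \approx 1.0619$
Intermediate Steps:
$m{\left(t \right)} = \frac{t}{5}$
$T = -194783$ ($T = \frac{\left(-65 + 63\right) + 137}{5} - 194810 = \frac{-2 + 137}{5} - 194810 = \frac{1}{5} \cdot 135 - 194810 = 27 - 194810 = -194783$)
$A{\left(o \right)} = \left(-552 + o\right) \left(11 + o\right)$ ($A{\left(o \right)} = \left(o + 11\right) \left(o - 552\right) = \left(11 + o\right) \left(-552 + o\right) = \left(-552 + o\right) \left(11 + o\right)$)
$\frac{455490}{-325930} + \frac{T}{A{\left(277 \right)}} = \frac{455490}{-325930} - \frac{194783}{-6072 + 277^{2} - 149857} = 455490 \left(- \frac{1}{325930}\right) - \frac{194783}{-6072 + 76729 - 149857} = - \frac{45549}{32593} - \frac{194783}{-79200} = - \frac{45549}{32593} - - \frac{194783}{79200} = - \frac{45549}{32593} + \frac{194783}{79200} = \frac{249189229}{234669600}$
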